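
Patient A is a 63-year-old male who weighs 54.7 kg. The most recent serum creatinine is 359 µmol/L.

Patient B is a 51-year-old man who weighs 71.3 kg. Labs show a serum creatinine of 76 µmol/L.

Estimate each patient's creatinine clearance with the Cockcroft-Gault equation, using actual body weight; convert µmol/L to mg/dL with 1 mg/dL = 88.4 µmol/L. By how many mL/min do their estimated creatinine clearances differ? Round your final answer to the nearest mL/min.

Patient A: SCr = 359 / 88.4 = 4.061 mg/dL
Patient A: CrCl = (140 − 63) × 54.7 / (72 × 4.061) = 4211.9 / 292.39 ≈ 14.4 mL/min
Patient B: SCr = 76 / 88.4 = 0.86 mg/dL
Patient B: CrCl = (140 − 51) × 71.3 / (72 × 0.86) = 6345.7 / 61.92 ≈ 102.5 mL/min
|14.4 − 102.5| = 88.1 mL/min

88 mL/min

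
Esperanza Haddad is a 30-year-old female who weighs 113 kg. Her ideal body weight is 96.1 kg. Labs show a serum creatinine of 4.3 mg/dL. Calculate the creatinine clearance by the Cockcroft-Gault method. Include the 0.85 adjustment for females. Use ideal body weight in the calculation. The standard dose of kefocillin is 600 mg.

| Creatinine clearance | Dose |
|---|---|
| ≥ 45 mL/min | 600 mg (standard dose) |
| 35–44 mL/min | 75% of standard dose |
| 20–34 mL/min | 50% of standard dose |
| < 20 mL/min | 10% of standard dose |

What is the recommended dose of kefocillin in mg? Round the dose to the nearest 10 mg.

300 mg

CrCl = (140 − 30) × 96.1 / (72 × 4.3) × 0.85 = 10571.0 / 309.60 × 0.85 ≈ 29.0 mL/min
CrCl ≈ 29 mL/min → bracket 20–34 mL/min.
50% of 600 mg = 300 mg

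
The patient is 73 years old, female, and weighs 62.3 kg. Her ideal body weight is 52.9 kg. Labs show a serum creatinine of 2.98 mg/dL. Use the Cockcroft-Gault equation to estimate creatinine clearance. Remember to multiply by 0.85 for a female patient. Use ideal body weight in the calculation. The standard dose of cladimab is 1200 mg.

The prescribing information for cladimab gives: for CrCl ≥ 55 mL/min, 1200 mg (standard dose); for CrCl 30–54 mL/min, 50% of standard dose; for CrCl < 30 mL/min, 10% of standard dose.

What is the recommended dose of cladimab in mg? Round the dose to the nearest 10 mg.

120 mg

CrCl = (140 − 73) × 52.9 / (72 × 2.98) × 0.85 = 3544.3 / 214.56 × 0.85 ≈ 14.0 mL/min
CrCl ≈ 14 mL/min → bracket < 30 mL/min.
10% of 1200 mg = 120 mg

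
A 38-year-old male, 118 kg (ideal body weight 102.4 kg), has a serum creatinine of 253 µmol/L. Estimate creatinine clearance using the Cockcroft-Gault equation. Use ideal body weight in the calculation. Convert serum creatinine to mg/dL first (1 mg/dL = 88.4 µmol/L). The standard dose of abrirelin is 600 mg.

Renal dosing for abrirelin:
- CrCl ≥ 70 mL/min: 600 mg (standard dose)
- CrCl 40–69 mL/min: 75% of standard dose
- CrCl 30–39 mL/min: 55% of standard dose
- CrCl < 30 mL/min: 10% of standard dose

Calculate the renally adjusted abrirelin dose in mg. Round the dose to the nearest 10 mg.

450 mg

SCr = 253 / 88.4 = 2.862 mg/dL
CrCl = (140 − 38) × 102.4 / (72 × 2.862) = 10444.8 / 206.06 ≈ 50.7 mL/min
CrCl ≈ 51 mL/min → bracket 40–69 mL/min.
75% of 600 mg = 450 mg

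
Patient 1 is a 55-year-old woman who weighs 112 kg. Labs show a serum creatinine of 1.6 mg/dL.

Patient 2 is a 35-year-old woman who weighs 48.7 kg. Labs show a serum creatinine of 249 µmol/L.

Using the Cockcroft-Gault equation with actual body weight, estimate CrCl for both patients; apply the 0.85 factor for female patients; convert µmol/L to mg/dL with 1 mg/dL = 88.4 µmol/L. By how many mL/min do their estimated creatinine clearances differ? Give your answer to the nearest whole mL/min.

49 mL/min

Patient 1: CrCl = (140 − 55) × 112 / (72 × 1.6) × 0.85 = 9520.0 / 115.20 × 0.85 ≈ 70.2 mL/min
Patient 2: SCr = 249 / 88.4 = 2.817 mg/dL
Patient 2: CrCl = (140 − 35) × 48.7 / (72 × 2.817) × 0.85 = 5113.5 / 202.82 × 0.85 ≈ 21.4 mL/min
|70.2 − 21.4| = 48.8 mL/min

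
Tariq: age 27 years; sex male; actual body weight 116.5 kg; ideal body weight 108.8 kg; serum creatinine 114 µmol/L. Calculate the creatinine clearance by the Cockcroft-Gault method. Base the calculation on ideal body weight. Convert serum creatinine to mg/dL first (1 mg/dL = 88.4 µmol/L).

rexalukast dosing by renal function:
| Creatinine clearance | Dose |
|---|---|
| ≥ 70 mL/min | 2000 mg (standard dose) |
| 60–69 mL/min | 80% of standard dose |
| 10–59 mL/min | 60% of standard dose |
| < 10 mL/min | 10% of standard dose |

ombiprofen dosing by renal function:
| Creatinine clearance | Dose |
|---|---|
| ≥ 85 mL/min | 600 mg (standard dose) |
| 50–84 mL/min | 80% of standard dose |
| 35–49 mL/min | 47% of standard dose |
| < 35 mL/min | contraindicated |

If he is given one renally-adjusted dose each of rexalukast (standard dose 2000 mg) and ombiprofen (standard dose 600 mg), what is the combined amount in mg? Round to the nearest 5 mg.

2600 mg

SCr = 114 / 88.4 = 1.29 mg/dL
CrCl = (140 − 27) × 108.8 / (72 × 1.29) = 12294.4 / 92.88 ≈ 132.4 mL/min
CrCl ≈ 132 mL/min.
rexalukast: ≥ 70 mL/min → 100% of 2000 mg = 2000 mg.
ombiprofen: ≥ 85 mL/min → 100% of 600 mg = 600 mg.
Total = 2000 + 600 = 2600 mg.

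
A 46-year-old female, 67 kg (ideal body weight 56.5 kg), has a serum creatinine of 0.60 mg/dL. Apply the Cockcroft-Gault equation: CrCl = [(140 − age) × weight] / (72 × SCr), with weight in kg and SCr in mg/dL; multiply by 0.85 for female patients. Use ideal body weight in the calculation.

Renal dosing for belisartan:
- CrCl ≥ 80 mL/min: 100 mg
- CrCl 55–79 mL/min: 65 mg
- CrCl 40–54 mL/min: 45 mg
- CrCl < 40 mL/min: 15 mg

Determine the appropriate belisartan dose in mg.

100 mg

CrCl = (140 − 46) × 56.5 / (72 × 0.6) × 0.85 = 5311.0 / 43.20 × 0.85 ≈ 104.5 mL/min
CrCl ≈ 104 mL/min → bracket ≥ 80 mL/min.
Dose for this bracket: 100 mg.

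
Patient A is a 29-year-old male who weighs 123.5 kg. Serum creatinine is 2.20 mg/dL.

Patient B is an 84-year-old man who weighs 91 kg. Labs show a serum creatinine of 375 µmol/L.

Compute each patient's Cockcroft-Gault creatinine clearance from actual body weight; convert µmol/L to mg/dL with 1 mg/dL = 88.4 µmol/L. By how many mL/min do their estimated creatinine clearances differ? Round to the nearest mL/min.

70 mL/min

Patient A: CrCl = (140 − 29) × 123.5 / (72 × 2.2) = 13708.5 / 158.40 ≈ 86.5 mL/min
Patient B: SCr = 375 / 88.4 = 4.242 mg/dL
Patient B: CrCl = (140 − 84) × 91 / (72 × 4.242) = 5096.0 / 305.42 ≈ 16.7 mL/min
|86.5 − 16.7| = 69.8 mL/min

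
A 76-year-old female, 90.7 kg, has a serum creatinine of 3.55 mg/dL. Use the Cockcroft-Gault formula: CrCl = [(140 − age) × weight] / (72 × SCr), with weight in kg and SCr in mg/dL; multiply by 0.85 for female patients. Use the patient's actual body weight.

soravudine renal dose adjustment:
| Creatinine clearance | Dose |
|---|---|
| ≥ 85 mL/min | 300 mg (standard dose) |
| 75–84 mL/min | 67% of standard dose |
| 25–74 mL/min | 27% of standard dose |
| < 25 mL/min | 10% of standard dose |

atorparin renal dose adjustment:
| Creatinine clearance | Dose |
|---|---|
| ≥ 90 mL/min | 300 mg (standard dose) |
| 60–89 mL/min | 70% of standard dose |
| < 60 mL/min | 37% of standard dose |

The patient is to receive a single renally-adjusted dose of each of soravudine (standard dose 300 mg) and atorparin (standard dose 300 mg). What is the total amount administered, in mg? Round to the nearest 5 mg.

CrCl = (140 − 76) × 90.7 / (72 × 3.55) × 0.85 = 5804.8 / 255.60 × 0.85 ≈ 19.3 mL/min
CrCl ≈ 19 mL/min.
soravudine: < 25 mL/min → 10% of 300 mg = 30 mg.
atorparin: < 60 mL/min → 37% of 300 mg = 111 mg.
Total = 30 + 111 = 141 mg.

140 mg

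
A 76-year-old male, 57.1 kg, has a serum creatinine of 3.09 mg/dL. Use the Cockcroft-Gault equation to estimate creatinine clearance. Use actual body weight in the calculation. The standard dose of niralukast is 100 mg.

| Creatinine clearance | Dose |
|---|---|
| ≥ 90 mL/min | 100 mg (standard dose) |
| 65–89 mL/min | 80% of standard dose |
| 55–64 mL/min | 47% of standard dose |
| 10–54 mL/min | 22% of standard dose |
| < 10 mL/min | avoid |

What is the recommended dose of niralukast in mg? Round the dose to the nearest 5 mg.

20 mg

CrCl = (140 − 76) × 57.1 / (72 × 3.09) = 3654.4 / 222.48 ≈ 16.4 mL/min
CrCl ≈ 16 mL/min → bracket 10–54 mL/min.
22% of 100 mg = 22 mg → 20 mg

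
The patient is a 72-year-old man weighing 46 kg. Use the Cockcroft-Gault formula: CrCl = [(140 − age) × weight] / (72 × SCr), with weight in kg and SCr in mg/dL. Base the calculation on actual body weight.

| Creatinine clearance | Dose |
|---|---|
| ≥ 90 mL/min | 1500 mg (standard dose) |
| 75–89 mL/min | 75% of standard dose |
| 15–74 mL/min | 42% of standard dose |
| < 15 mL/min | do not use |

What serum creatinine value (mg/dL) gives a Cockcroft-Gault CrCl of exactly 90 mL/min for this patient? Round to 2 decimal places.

0.48 mg/dL

Standard dose requires CrCl ≥ 90 mL/min.
Set (140 − 72) × 46 / (72 × SCr) = 90
SCr = (140 − 72) × 46 / (72 × 90) = 0.483 mg/dL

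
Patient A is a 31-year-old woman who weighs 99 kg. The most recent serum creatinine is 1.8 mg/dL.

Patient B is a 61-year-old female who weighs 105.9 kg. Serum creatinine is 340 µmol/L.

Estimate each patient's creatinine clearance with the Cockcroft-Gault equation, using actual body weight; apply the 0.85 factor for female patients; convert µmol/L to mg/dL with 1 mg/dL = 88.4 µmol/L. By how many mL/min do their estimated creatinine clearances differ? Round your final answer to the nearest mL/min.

45 mL/min

Patient A: CrCl = (140 − 31) × 99 / (72 × 1.8) × 0.85 = 10791.0 / 129.60 × 0.85 ≈ 70.8 mL/min
Patient B: SCr = 340 / 88.4 = 3.846 mg/dL
Patient B: CrCl = (140 − 61) × 105.9 / (72 × 3.846) × 0.85 = 8366.1 / 276.91 × 0.85 ≈ 25.7 mL/min
|70.8 − 25.7| = 45.1 mL/min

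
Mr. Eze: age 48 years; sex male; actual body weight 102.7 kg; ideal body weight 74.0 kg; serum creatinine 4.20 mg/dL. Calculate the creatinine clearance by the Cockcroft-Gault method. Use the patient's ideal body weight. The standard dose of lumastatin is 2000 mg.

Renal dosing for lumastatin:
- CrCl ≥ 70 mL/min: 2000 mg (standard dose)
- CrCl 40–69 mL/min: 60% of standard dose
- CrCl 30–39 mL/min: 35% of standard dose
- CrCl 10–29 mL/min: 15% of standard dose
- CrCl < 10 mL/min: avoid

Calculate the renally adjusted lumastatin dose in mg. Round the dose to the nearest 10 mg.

CrCl = (140 − 48) × 74 / (72 × 4.2) = 6808.0 / 302.40 ≈ 22.5 mL/min
CrCl ≈ 23 mL/min → bracket 10–29 mL/min.
15% of 2000 mg = 300 mg

300 mg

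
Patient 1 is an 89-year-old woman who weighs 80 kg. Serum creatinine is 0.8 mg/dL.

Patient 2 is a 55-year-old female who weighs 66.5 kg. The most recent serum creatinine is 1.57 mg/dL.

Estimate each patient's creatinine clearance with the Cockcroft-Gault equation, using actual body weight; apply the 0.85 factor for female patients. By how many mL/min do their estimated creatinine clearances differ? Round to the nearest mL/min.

18 mL/min

Patient 1: CrCl = (140 − 89) × 80 / (72 × 0.8) × 0.85 = 4080.0 / 57.60 × 0.85 ≈ 60.2 mL/min
Patient 2: CrCl = (140 − 55) × 66.5 / (72 × 1.57) × 0.85 = 5652.5 / 113.04 × 0.85 ≈ 42.5 mL/min
|60.2 − 42.5| = 17.7 mL/min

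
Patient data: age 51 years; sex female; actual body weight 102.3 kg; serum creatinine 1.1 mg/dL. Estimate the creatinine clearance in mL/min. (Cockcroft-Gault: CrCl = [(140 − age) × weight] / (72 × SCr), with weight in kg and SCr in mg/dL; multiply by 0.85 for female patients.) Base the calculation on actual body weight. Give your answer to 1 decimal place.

97.7 mL/min

CrCl = (140 − 51) × 102.3 / (72 × 1.1) × 0.85 = 9104.7 / 79.20 × 0.85 ≈ 97.7 mL/min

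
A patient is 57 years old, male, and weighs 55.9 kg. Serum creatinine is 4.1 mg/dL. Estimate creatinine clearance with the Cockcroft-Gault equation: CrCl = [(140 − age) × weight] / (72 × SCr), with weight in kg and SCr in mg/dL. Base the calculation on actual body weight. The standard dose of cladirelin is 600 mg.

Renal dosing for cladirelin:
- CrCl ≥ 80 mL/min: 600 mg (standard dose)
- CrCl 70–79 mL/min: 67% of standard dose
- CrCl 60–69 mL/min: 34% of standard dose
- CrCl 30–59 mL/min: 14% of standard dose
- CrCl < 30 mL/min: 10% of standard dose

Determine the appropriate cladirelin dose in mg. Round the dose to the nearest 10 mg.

CrCl = (140 − 57) × 55.9 / (72 × 4.1) = 4639.7 / 295.20 ≈ 15.7 mL/min
CrCl ≈ 16 mL/min → bracket < 30 mL/min.
10% of 600 mg = 60 mg

60 mg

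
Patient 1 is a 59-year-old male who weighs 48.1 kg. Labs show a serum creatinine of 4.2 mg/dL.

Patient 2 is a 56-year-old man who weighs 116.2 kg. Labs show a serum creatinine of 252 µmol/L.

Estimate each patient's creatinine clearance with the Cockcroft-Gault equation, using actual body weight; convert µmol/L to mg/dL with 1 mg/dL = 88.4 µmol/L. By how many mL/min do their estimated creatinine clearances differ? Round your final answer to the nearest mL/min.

Patient 1: CrCl = (140 − 59) × 48.1 / (72 × 4.2) = 3896.1 / 302.40 ≈ 12.9 mL/min
Patient 2: SCr = 252 / 88.4 = 2.851 mg/dL
Patient 2: CrCl = (140 − 56) × 116.2 / (72 × 2.851) = 9760.8 / 205.27 ≈ 47.6 mL/min
|12.9 − 47.6| = 34.7 mL/min

35 mL/min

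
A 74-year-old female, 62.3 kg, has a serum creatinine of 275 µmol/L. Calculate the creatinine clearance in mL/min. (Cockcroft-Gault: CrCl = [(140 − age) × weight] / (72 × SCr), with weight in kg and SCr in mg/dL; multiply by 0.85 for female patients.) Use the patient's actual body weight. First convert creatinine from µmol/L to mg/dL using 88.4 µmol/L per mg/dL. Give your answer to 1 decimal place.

15.6 mL/min

SCr = 275 / 88.4 = 3.111 mg/dL
CrCl = (140 − 74) × 62.3 / (72 × 3.111) × 0.85 = 4111.8 / 223.99 × 0.85 ≈ 15.6 mL/min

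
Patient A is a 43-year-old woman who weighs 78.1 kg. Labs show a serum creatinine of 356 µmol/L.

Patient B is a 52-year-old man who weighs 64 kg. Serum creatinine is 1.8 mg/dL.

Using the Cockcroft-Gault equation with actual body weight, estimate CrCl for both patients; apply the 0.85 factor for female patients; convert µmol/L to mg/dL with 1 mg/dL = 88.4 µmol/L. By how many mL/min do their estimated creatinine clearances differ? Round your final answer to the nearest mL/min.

Patient A: SCr = 356 / 88.4 = 4.027 mg/dL
Patient A: CrCl = (140 − 43) × 78.1 / (72 × 4.027) × 0.85 = 7575.7 / 289.94 × 0.85 ≈ 22.2 mL/min
Patient B: CrCl = (140 − 52) × 64 / (72 × 1.8) = 5632.0 / 129.60 ≈ 43.5 mL/min
|22.2 − 43.5| = 21.3 mL/min

21 mL/min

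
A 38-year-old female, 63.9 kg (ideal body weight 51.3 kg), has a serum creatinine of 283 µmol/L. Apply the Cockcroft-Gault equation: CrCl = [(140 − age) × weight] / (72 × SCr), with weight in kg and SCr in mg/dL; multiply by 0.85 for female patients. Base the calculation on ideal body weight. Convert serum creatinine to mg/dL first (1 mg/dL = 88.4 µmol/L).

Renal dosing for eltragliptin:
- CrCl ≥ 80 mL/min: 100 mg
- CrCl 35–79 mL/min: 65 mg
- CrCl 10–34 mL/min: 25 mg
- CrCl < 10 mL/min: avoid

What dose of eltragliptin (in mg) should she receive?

25 mg

SCr = 283 / 88.4 = 3.201 mg/dL
CrCl = (140 − 38) × 51.3 / (72 × 3.201) × 0.85 = 5232.6 / 230.47 × 0.85 ≈ 19.3 mL/min
CrCl ≈ 19 mL/min → bracket 10–34 mL/min.
Dose for this bracket: 25 mg.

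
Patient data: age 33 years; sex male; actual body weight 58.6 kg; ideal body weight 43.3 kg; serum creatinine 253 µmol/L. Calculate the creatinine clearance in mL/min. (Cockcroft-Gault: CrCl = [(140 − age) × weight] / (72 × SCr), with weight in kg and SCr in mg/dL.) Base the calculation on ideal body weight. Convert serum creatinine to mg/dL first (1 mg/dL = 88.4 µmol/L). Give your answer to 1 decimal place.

22.5 mL/min

SCr = 253 / 88.4 = 2.862 mg/dL
CrCl = (140 − 33) × 43.3 / (72 × 2.862) = 4633.1 / 206.06 ≈ 22.5 mL/min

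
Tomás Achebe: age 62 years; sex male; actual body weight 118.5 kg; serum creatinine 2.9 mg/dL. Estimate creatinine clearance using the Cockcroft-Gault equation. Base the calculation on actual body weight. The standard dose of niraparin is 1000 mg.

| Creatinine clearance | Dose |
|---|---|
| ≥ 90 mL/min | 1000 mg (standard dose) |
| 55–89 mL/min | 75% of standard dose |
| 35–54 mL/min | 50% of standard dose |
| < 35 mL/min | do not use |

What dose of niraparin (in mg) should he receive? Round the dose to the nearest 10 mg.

500 mg

CrCl = (140 − 62) × 118.5 / (72 × 2.9) = 9243.0 / 208.80 ≈ 44.3 mL/min
CrCl ≈ 44 mL/min → bracket 35–54 mL/min.
50% of 1000 mg = 500 mg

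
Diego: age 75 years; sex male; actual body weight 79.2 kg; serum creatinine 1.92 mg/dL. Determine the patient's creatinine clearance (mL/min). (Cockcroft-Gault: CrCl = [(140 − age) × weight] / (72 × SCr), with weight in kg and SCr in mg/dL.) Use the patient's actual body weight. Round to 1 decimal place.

37.2 mL/min

CrCl = (140 − 75) × 79.2 / (72 × 1.92) = 5148.0 / 138.24 ≈ 37.2 mL/min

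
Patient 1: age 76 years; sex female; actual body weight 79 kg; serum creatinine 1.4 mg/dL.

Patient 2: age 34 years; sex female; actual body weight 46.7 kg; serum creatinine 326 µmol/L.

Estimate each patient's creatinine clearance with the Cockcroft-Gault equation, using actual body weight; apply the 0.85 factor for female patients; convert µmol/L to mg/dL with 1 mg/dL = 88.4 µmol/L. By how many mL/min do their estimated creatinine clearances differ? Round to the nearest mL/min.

Patient 1: CrCl = (140 − 76) × 79 / (72 × 1.4) × 0.85 = 5056.0 / 100.80 × 0.85 ≈ 42.6 mL/min
Patient 2: SCr = 326 / 88.4 = 3.688 mg/dL
Patient 2: CrCl = (140 − 34) × 46.7 / (72 × 3.688) × 0.85 = 4950.2 / 265.54 × 0.85 ≈ 15.8 mL/min
|42.6 − 15.8| = 26.8 mL/min

27 mL/min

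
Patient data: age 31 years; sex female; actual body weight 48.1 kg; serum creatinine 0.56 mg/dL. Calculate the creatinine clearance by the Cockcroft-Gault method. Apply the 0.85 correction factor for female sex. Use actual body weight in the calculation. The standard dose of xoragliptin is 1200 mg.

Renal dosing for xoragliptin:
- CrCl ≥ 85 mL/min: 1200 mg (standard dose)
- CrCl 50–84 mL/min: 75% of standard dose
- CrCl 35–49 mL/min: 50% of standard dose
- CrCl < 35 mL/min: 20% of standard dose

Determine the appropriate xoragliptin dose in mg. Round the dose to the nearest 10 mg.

1200 mg

CrCl = (140 − 31) × 48.1 / (72 × 0.56) × 0.85 = 5242.9 / 40.32 × 0.85 ≈ 110.5 mL/min
CrCl ≈ 111 mL/min → bracket ≥ 85 mL/min.
100% of 1200 mg = 1200 mg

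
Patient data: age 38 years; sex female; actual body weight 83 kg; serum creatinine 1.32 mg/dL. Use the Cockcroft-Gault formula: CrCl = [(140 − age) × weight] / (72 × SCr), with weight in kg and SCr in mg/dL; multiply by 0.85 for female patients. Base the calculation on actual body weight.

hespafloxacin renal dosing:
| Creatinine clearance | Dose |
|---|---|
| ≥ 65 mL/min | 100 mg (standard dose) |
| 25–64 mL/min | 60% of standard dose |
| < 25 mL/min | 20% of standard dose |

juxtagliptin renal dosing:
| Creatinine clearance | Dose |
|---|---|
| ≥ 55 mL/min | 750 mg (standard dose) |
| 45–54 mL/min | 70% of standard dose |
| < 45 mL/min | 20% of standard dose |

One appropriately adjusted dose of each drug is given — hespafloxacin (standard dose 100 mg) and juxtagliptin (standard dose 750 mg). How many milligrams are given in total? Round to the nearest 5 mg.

CrCl = (140 − 38) × 83 / (72 × 1.32) × 0.85 = 8466.0 / 95.04 × 0.85 ≈ 75.7 mL/min
CrCl ≈ 76 mL/min.
hespafloxacin: ≥ 65 mL/min → 100% of 100 mg = 100 mg.
juxtagliptin: ≥ 55 mL/min → 100% of 750 mg = 750 mg.
Total = 100 + 750 = 850 mg.

850 mg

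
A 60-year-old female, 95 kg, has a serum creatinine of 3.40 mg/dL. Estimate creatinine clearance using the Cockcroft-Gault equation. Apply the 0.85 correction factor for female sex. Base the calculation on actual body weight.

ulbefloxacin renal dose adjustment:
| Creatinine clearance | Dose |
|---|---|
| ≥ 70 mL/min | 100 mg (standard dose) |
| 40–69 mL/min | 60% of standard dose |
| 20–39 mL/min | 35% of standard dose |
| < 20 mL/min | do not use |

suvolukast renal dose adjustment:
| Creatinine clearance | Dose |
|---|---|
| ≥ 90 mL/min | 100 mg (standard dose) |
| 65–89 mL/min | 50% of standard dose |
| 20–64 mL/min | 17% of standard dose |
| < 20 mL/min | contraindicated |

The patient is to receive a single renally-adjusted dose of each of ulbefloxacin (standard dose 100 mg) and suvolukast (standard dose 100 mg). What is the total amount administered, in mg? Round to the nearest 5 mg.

50 mg

CrCl = (140 − 60) × 95 / (72 × 3.4) × 0.85 = 7600.0 / 244.80 × 0.85 ≈ 26.4 mL/min
CrCl ≈ 26 mL/min.
ulbefloxacin: 20–39 mL/min → 35% of 100 mg = 35 mg.
suvolukast: 20–64 mL/min → 17% of 100 mg = 17 mg.
Total = 35 + 17 = 52 mg.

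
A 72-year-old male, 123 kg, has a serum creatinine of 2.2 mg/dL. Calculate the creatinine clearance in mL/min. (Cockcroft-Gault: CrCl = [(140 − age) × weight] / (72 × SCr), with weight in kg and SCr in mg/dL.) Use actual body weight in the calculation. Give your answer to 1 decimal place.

CrCl = (140 − 72) × 123 / (72 × 2.2) = 8364.0 / 158.40 ≈ 52.8 mL/min

52.8 mL/min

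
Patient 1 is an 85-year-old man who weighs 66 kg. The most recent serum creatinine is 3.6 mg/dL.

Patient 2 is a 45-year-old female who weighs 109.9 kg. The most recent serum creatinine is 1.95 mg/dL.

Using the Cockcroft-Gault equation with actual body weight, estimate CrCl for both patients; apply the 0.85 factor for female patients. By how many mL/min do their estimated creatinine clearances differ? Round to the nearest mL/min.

49 mL/min

Patient 1: CrCl = (140 − 85) × 66 / (72 × 3.6) = 3630.0 / 259.20 ≈ 14.0 mL/min
Patient 2: CrCl = (140 − 45) × 109.9 / (72 × 1.95) × 0.85 = 10440.5 / 140.40 × 0.85 ≈ 63.2 mL/min
|14.0 − 63.2| = 49.2 mL/min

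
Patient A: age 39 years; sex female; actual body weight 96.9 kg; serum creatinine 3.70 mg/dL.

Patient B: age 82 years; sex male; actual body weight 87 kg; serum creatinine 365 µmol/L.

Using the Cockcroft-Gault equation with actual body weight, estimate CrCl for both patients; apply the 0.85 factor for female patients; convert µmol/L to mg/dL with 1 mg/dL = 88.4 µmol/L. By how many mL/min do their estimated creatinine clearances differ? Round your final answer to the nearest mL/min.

Patient A: CrCl = (140 − 39) × 96.9 / (72 × 3.7) × 0.85 = 9786.9 / 266.40 × 0.85 ≈ 31.2 mL/min
Patient B: SCr = 365 / 88.4 = 4.129 mg/dL
Patient B: CrCl = (140 − 82) × 87 / (72 × 4.129) = 5046.0 / 297.29 ≈ 17.0 mL/min
|31.2 − 17.0| = 14.2 mL/min

14 mL/min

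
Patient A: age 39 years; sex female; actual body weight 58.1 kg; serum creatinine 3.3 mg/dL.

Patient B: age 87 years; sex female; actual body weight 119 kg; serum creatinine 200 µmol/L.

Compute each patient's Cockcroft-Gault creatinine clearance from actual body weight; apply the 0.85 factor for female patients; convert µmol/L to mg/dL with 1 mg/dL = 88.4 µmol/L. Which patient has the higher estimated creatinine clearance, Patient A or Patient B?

Patient B

Patient A: CrCl = (140 − 39) × 58.1 / (72 × 3.3) × 0.85 = 5868.1 / 237.60 × 0.85 ≈ 21.0 mL/min
Patient B: SCr = 200 / 88.4 = 2.262 mg/dL
Patient B: CrCl = (140 − 87) × 119 / (72 × 2.262) × 0.85 = 6307.0 / 162.86 × 0.85 ≈ 32.9 mL/min
21.0 vs 32.9 mL/min → Patient B is higher.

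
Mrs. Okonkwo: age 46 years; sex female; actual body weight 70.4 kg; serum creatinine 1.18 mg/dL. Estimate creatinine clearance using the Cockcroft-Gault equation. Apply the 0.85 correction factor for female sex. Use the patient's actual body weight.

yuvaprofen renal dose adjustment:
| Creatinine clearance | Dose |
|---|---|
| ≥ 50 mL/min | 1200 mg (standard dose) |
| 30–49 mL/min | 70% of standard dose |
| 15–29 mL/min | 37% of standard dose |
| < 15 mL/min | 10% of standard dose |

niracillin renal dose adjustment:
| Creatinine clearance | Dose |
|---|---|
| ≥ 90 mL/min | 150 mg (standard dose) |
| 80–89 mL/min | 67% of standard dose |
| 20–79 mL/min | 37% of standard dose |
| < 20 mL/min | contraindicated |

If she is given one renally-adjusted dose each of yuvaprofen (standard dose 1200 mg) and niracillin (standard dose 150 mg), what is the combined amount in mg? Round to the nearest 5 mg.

CrCl = (140 − 46) × 70.4 / (72 × 1.18) × 0.85 = 6617.6 / 84.96 × 0.85 ≈ 66.2 mL/min
CrCl ≈ 66 mL/min.
yuvaprofen: ≥ 50 mL/min → 100% of 1200 mg = 1200 mg.
niracillin: 20–79 mL/min → 37% of 150 mg = 55.5 mg.
Total = 1200 + 55.5 = 1255.5 mg.

1255 mg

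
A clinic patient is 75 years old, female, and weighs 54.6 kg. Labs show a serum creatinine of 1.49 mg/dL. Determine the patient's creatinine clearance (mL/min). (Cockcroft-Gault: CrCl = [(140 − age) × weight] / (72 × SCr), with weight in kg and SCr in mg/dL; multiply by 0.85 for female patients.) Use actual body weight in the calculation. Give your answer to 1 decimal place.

28.1 mL/min

CrCl = (140 − 75) × 54.6 / (72 × 1.49) × 0.85 = 3549.0 / 107.28 × 0.85 ≈ 28.1 mL/min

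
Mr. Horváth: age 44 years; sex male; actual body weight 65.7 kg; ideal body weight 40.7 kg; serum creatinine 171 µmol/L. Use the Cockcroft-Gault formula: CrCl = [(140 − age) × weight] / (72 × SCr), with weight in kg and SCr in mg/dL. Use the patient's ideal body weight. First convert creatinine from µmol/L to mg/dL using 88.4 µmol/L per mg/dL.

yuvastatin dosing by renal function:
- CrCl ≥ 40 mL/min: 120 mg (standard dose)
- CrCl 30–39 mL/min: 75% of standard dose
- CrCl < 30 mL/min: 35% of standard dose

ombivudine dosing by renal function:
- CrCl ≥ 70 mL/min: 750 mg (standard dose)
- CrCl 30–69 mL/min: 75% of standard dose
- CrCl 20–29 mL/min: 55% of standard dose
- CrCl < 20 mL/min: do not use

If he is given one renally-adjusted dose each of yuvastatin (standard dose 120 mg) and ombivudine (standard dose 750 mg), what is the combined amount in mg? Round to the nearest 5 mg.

455 mg

SCr = 171 / 88.4 = 1.934 mg/dL
CrCl = (140 − 44) × 40.7 / (72 × 1.934) = 3907.2 / 139.25 ≈ 28.1 mL/min
CrCl ≈ 28 mL/min.
yuvastatin: < 30 mL/min → 35% of 120 mg = 42 mg.
ombivudine: 20–29 mL/min → 55% of 750 mg = 412.5 mg.
Total = 42 + 412.5 = 454.5 mg.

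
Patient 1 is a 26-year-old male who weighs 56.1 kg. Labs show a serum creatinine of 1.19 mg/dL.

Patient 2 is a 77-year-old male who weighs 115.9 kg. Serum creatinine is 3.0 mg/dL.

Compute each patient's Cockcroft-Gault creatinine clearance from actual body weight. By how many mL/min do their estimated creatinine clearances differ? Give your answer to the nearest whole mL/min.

41 mL/min

Patient 1: CrCl = (140 − 26) × 56.1 / (72 × 1.19) = 6395.4 / 85.68 ≈ 74.6 mL/min
Patient 2: CrCl = (140 − 77) × 115.9 / (72 × 3) = 7301.7 / 216.00 ≈ 33.8 mL/min
|74.6 − 33.8| = 40.8 mL/min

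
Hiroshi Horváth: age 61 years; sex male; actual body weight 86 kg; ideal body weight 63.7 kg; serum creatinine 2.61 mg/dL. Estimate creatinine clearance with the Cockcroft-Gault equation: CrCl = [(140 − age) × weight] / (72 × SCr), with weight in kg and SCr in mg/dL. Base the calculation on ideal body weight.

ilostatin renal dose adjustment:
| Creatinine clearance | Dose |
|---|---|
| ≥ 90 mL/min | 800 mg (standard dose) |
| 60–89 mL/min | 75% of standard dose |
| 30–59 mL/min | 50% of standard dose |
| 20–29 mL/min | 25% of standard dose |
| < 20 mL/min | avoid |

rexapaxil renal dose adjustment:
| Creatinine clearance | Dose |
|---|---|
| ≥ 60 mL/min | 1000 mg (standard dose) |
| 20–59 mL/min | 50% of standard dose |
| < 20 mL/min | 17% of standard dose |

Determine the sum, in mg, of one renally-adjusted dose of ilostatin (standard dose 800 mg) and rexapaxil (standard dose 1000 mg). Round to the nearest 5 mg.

CrCl = (140 − 61) × 63.7 / (72 × 2.61) = 5032.3 / 187.92 ≈ 26.8 mL/min
CrCl ≈ 27 mL/min.
ilostatin: 20–29 mL/min → 25% of 800 mg = 200 mg.
rexapaxil: 20–59 mL/min → 50% of 1000 mg = 500 mg.
Total = 200 + 500 = 700 mg.

700 mg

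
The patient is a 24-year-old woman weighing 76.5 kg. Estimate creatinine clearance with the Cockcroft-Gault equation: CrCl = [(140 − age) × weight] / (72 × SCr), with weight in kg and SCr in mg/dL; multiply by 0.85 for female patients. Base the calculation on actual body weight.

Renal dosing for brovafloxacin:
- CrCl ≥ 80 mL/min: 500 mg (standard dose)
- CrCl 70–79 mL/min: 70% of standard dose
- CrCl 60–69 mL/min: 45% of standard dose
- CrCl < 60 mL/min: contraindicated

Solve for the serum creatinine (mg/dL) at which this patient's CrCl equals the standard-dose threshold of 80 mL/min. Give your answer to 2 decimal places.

Standard dose requires CrCl ≥ 80 mL/min.
Set (140 − 24) × 76.5 × 0.85 / (72 × SCr) = 80
SCr = (140 − 24) × 76.5 × 0.85 / (72 × 80) = 1.310 mg/dL

1.31 mg/dL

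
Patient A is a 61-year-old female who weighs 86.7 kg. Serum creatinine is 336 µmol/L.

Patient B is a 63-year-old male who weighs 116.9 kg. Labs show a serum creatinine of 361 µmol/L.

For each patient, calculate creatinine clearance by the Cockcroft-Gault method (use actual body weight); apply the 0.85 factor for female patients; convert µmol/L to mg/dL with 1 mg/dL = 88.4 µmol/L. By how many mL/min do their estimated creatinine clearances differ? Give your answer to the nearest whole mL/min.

9 mL/min

Patient A: SCr = 336 / 88.4 = 3.801 mg/dL
Patient A: CrCl = (140 − 61) × 86.7 / (72 × 3.801) × 0.85 = 6849.3 / 273.67 × 0.85 ≈ 21.3 mL/min
Patient B: SCr = 361 / 88.4 = 4.084 mg/dL
Patient B: CrCl = (140 − 63) × 116.9 / (72 × 4.084) = 9001.3 / 294.05 ≈ 30.6 mL/min
|21.3 − 30.6| = 9.3 mL/min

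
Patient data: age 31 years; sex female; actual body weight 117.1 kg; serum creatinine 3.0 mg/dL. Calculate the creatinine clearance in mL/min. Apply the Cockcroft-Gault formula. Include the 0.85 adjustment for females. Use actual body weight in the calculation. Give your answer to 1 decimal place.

CrCl = (140 − 31) × 117.1 / (72 × 3) × 0.85 = 12763.9 / 216.00 × 0.85 ≈ 50.2 mL/min

50.2 mL/min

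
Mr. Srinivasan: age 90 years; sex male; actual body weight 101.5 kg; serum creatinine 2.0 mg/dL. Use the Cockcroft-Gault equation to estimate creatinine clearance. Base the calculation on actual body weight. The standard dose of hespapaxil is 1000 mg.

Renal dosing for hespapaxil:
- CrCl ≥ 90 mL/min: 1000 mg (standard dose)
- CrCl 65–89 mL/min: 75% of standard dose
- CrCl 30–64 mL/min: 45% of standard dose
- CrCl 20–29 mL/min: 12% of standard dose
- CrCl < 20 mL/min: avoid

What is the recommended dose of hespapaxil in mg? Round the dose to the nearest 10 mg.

CrCl = (140 − 90) × 101.5 / (72 × 2) = 5075.0 / 144.00 ≈ 35.2 mL/min
CrCl ≈ 35 mL/min → bracket 30–64 mL/min.
45% of 1000 mg = 450 mg

450 mg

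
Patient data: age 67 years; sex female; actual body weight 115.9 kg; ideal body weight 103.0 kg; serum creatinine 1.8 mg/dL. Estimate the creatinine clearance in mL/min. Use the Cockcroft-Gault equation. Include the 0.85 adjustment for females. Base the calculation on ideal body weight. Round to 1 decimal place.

49.3 mL/min

CrCl = (140 − 67) × 103 / (72 × 1.8) × 0.85 = 7519.0 / 129.60 × 0.85 ≈ 49.3 mL/min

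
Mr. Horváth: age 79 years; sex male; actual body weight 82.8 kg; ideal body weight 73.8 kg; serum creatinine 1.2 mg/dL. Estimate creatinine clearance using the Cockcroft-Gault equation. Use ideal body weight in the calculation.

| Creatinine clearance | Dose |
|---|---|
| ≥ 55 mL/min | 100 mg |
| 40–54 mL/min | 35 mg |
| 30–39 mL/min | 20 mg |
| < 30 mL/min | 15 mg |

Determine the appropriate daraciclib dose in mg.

35 mg

CrCl = (140 − 79) × 73.8 / (72 × 1.2) = 4501.8 / 86.40 ≈ 52.1 mL/min
CrCl ≈ 52 mL/min → bracket 40–54 mL/min.
Dose for this bracket: 35 mg.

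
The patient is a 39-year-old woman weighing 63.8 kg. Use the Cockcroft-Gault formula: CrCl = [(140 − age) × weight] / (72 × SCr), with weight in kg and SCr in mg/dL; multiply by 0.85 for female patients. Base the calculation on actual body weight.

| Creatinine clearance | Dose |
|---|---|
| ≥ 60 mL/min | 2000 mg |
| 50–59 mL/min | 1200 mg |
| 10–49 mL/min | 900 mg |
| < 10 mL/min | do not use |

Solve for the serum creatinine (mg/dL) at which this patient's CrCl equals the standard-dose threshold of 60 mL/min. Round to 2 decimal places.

1.27 mg/dL

Standard dose requires CrCl ≥ 60 mL/min.
Set (140 − 39) × 63.8 × 0.85 / (72 × SCr) = 60
SCr = (140 − 39) × 63.8 × 0.85 / (72 × 60) = 1.268 mg/dL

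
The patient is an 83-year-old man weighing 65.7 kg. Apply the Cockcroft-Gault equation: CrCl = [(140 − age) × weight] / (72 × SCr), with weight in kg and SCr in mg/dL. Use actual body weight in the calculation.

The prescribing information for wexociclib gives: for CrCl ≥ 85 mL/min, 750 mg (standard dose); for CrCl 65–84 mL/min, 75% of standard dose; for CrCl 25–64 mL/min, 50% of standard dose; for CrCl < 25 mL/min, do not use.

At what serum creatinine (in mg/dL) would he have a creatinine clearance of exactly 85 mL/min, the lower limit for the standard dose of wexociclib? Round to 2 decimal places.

0.61 mg/dL

Standard dose requires CrCl ≥ 85 mL/min.
Set (140 − 83) × 65.7 / (72 × SCr) = 85
SCr = (140 − 83) × 65.7 / (72 × 85) = 0.612 mg/dL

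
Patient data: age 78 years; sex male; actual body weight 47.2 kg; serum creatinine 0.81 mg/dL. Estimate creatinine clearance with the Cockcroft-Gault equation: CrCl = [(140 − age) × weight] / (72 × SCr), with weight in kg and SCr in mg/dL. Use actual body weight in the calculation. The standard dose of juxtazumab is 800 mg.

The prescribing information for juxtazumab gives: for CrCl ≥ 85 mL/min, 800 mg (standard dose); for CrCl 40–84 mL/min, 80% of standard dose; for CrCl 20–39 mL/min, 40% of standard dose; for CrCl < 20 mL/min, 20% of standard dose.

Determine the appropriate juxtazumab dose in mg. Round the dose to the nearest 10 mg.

640 mg

CrCl = (140 − 78) × 47.2 / (72 × 0.81) = 2926.4 / 58.32 ≈ 50.2 mL/min
CrCl ≈ 50 mL/min → bracket 40–84 mL/min.
80% of 800 mg = 640 mg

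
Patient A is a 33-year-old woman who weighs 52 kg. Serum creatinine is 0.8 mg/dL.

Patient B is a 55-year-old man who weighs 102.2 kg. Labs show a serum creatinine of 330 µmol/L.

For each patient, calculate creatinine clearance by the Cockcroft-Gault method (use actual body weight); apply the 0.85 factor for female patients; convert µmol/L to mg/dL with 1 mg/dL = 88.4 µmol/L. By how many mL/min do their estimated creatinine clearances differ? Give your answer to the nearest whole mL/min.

Patient A: CrCl = (140 − 33) × 52 / (72 × 0.8) × 0.85 = 5564.0 / 57.60 × 0.85 ≈ 82.1 mL/min
Patient B: SCr = 330 / 88.4 = 3.733 mg/dL
Patient B: CrCl = (140 − 55) × 102.2 / (72 × 3.733) = 8687.0 / 268.78 ≈ 32.3 mL/min
|82.1 − 32.3| = 49.8 mL/min

50 mL/min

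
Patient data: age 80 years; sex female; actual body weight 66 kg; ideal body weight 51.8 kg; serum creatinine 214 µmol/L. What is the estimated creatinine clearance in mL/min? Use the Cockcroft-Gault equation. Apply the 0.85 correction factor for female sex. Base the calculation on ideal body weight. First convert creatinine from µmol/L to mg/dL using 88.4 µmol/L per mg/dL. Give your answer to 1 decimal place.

SCr = 214 / 88.4 = 2.421 mg/dL
CrCl = (140 − 80) × 51.8 / (72 × 2.421) × 0.85 = 3108.0 / 174.31 × 0.85 ≈ 15.2 mL/min

15.2 mL/min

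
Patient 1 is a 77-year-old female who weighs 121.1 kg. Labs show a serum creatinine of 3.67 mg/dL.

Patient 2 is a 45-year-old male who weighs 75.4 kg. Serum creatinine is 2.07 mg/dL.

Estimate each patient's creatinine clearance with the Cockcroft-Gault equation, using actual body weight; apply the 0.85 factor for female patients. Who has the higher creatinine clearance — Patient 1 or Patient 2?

Patient 1: CrCl = (140 − 77) × 121.1 / (72 × 3.67) × 0.85 = 7629.3 / 264.24 × 0.85 ≈ 24.5 mL/min
Patient 2: CrCl = (140 − 45) × 75.4 / (72 × 2.07) = 7163.0 / 149.04 ≈ 48.1 mL/min
24.5 vs 48.1 mL/min → Patient 2 is higher.

Patient 2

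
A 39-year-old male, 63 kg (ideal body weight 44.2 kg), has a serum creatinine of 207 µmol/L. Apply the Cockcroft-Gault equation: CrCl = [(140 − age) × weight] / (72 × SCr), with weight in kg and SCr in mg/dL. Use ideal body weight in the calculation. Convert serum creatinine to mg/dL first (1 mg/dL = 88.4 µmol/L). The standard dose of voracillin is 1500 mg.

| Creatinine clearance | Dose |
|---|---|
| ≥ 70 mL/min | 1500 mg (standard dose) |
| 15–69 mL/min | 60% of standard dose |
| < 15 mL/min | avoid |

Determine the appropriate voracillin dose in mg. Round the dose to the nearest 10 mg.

900 mg

SCr = 207 / 88.4 = 2.342 mg/dL
CrCl = (140 − 39) × 44.2 / (72 × 2.342) = 4464.2 / 168.62 ≈ 26.5 mL/min
CrCl ≈ 26 mL/min → bracket 15–69 mL/min.
60% of 1500 mg = 900 mg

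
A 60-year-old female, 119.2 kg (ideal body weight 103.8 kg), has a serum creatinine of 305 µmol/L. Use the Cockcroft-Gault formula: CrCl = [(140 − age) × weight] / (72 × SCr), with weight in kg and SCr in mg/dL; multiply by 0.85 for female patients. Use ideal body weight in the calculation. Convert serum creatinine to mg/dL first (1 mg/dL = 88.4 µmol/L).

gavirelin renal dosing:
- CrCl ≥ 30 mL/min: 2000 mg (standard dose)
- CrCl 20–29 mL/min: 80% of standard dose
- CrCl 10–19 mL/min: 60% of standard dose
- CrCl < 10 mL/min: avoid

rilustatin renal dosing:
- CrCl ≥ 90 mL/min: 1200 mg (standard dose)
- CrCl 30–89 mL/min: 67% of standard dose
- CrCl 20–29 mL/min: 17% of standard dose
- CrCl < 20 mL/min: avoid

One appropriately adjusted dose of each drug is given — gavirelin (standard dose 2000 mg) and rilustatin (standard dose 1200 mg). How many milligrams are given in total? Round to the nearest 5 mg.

SCr = 305 / 88.4 = 3.45 mg/dL
CrCl = (140 − 60) × 103.8 / (72 × 3.45) × 0.85 = 8304.0 / 248.40 × 0.85 ≈ 28.4 mL/min
CrCl ≈ 28 mL/min.
gavirelin: 20–29 mL/min → 80% of 2000 mg = 1600 mg.
rilustatin: 20–29 mL/min → 17% of 1200 mg = 204 mg.
Total = 1600 + 204 = 1804 mg.

1805 mg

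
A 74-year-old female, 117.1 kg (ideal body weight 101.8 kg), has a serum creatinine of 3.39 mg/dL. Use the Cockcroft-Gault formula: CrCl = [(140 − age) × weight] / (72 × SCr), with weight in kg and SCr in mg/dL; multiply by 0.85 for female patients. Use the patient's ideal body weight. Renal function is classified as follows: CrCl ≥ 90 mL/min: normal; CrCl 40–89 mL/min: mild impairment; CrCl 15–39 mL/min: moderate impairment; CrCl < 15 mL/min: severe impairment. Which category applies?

CrCl = (140 − 74) × 101.8 / (72 × 3.39) × 0.85 = 6718.8 / 244.08 × 0.85 ≈ 23.4 mL/min
23 mL/min falls in the 'moderate impairment' range.

moderate impairment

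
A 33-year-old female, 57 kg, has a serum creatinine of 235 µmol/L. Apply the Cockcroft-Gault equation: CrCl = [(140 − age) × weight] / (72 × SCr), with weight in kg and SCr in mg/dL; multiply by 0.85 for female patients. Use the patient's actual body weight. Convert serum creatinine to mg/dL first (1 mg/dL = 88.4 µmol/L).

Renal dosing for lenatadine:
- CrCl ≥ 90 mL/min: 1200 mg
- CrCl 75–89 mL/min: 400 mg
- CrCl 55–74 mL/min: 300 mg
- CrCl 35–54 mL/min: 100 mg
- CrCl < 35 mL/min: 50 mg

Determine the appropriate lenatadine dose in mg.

50 mg

SCr = 235 / 88.4 = 2.658 mg/dL
CrCl = (140 − 33) × 57 / (72 × 2.658) × 0.85 = 6099.0 / 191.38 × 0.85 ≈ 27.1 mL/min
CrCl ≈ 27 mL/min → bracket < 35 mL/min.
Dose for this bracket: 50 mg.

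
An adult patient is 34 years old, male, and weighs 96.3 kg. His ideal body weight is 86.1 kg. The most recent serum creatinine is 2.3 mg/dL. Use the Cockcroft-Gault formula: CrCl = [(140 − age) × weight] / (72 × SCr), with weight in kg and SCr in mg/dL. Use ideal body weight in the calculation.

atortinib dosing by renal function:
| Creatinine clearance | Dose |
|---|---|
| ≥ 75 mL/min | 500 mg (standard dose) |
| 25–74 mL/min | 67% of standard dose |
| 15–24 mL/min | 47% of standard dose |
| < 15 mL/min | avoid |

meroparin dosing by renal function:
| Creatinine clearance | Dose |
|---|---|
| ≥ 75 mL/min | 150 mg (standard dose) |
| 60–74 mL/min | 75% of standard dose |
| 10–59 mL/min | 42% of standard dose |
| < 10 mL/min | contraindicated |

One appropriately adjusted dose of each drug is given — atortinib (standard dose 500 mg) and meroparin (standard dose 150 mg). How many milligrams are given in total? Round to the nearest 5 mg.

400 mg

CrCl = (140 − 34) × 86.1 / (72 × 2.3) = 9126.6 / 165.60 ≈ 55.1 mL/min
CrCl ≈ 55 mL/min.
atortinib: 25–74 mL/min → 67% of 500 mg = 335 mg.
meroparin: 10–59 mL/min → 42% of 150 mg = 63 mg.
Total = 335 + 63 = 398 mg.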